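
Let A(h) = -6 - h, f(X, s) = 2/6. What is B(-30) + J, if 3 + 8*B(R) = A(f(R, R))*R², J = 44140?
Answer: 347417/8 ≈ 43427.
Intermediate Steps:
f(X, s) = ⅓ (f(X, s) = 2*(⅙) = ⅓)
B(R) = -3/8 - 19*R²/24 (B(R) = -3/8 + ((-6 - 1*⅓)*R²)/8 = -3/8 + ((-6 - ⅓)*R²)/8 = -3/8 + (-19*R²/3)/8 = -3/8 - 19*R²/24)
B(-30) + J = (-3/8 - 19/24*(-30)²) + 44140 = (-3/8 - 19/24*900) + 44140 = (-3/8 - 1425/2) + 44140 = -5703/8 + 44140 = 347417/8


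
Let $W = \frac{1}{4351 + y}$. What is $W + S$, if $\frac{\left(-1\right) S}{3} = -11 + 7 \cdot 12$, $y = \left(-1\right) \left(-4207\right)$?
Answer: $- \frac{1874201}{8558} \approx -219.0$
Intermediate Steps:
$y = 4207$
$W = \frac{1}{8558}$ ($W = \frac{1}{4351 + 4207} = \frac{1}{8558} \approx 0.00011685$)
$S = -219$ ($S = - 3 \left(-11 + 7 \cdot 12\right) = - 3 \left(-11 + 84\right) = \left(-3\right) 73 = -219$)
$W + S = \frac{1}{8558} - 219 = - \frac{1874201}{8558}$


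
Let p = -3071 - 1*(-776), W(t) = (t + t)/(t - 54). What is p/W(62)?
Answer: -4590/31 ≈ -148.06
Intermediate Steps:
W(t) = 2*t/(-54 + t) (W(t) = (2*t)/(-54 + t) = 2*t/(-54 + t))
p = -2295 (p = -3071 + 776 = -2295)
p/W(62) = -2295/(2*62/(-54 + 62)) = -2295/(2*62/8) = -2295/(2*62*(⅛)) = -2295/31/2 = -2295*2/31 = -4590/31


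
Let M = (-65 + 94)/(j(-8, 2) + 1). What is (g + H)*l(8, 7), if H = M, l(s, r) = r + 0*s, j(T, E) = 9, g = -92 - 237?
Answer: -22827/10 ≈ -2282.7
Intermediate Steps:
g = -329
l(s, r) = r (l(s, r) = r + 0 = r)
M = 29/10 (M = (-65 + 94)/(9 + 1) = 29/10 ≈ 2.9000)
H = 29/10 ≈ 2.9000
(g + H)*l(8, 7) = (-329 + 29/10)*7 = -3261/10*7 = -22827/10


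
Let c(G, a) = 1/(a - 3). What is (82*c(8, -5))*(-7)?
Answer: 287/4 ≈ 71.750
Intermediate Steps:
c(G, a) = 1/(-3 + a)
(82*c(8, -5))*(-7) = (82/(-3 - 5))*(-7) = (82/(-8))*(-7) = (82*(-1/8))*(-7) = -41/4*(-7) = 287/4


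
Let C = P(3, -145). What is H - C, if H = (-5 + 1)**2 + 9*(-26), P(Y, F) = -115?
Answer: -103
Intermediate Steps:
C = -115
H = -218 (H = (-4)**2 - 234 = 16 - 234 = -218)
H - C = -218 - 1*(-115) = -218 + 115 = -103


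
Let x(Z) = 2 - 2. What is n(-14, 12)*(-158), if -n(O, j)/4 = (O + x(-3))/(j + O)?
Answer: 4424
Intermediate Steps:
x(Z) = 0
n(O, j) = -4*O/(O + j) (n(O, j) = -4*(O + 0)/(j + O) = -4*O/(O + j))
n(-14, 12)*(-158) = -4*(-14)/(-14 + 12)*(-158) = -4*(-14)/(-2)*(-158) = -4*(-14)*(-½)*(-158) = -28*(-158) = 4424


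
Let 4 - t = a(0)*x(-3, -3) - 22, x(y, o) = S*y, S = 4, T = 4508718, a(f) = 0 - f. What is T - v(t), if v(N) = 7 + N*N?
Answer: 4508035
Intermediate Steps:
a(f) = -f
x(y, o) = 4*y
t = 26 (t = 4 - ((-1*0)*(4*(-3)) - 22) = 4 - (0*(-12) - 22) = 4 - (0 - 22) = 4 - 1*(-22) = 4 + 22 = 26)
v(N) = 7 + N**2
T - v(t) = 4508718 - (7 + 26**2) = 4508718 - (7 + 676) = 4508718 - 1*683 = 4508718 - 683 = 4508035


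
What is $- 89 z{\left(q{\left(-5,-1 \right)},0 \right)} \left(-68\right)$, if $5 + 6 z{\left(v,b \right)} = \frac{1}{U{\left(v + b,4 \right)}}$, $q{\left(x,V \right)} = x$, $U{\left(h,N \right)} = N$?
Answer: $- \frac{28747}{6} \approx -4791.2$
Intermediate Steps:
$z{\left(v,b \right)} = - \frac{19}{24}$ ($z{\left(v,b \right)} = - \frac{5}{6} + \frac{1}{6 \cdot 4} = - \frac{5}{6} + \frac{1}{6} \cdot \frac{1}{4} = - \frac{5}{6} + \frac{1}{24} = - \frac{19}{24}$)
$- 89 z{\left(q{\left(-5,-1 \right)},0 \right)} \left(-68\right) = \left(-89\right) \left(- \frac{19}{24}\right) \left(-68\right) = \frac{1691}{24} \left(-68\right) = - \frac{28747}{6}$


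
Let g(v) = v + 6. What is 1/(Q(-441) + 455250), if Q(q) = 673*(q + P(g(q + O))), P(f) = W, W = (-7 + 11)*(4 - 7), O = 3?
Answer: 1/150381 ≈ 6.6498e-6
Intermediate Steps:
W = -12 (W = 4*(-3) = -12)
g(v) = 6 + v
P(f) = -12
Q(q) = -8076 + 673*q (Q(q) = 673*(q - 12) = 673*(-12 + q) = -8076 + 673*q)
1/(Q(-441) + 455250) = 1/((-8076 + 673*(-441)) + 455250) = 1/((-8076 - 296793) + 455250) = 1/(-304869 + 455250) = 1/150381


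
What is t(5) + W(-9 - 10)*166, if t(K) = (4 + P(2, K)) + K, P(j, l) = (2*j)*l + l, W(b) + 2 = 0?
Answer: -298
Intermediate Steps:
W(b) = -2 (W(b) = -2 + 0 = -2)
P(j, l) = l + 2*j*l (P(j, l) = 2*j*l + l = l + 2*j*l)
t(K) = 4 + 6*K (t(K) = (4 + K*(1 + 2*2)) + K = (4 + K*(1 + 4)) + K = (4 + K*5) + K = (4 + 5*K) + K = 4 + 6*K)
t(5) + W(-9 - 10)*166 = (4 + 6*5) - 2*166 = (4 + 30) - 332 = 34 - 332 = -298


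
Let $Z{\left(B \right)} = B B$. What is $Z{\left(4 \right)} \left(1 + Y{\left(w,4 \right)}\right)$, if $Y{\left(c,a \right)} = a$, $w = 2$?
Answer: $80$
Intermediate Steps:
$Z{\left(B \right)} = B^{2}$
$Z{\left(4 \right)} \left(1 + Y{\left(w,4 \right)}\right) = 4^{2} \left(1 + 4\right) = 16 \cdot 5 = 80$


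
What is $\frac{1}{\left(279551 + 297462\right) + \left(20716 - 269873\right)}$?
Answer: $\frac{1}{327856} \approx 3.0501 \cdot 10^{-6}$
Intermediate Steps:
$\frac{1}{\left(279551 + 297462\right) + \left(20716 - 269873\right)} = \frac{1}{577013 - 249157} = \frac{1}{327856}$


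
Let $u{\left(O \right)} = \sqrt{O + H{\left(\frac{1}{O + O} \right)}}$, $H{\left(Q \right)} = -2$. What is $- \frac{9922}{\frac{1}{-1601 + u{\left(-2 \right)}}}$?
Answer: $15885122 - 19844 i \approx 1.5885 \cdot 10^{7} - 19844.0 i$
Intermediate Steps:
$u{\left(O \right)} = \sqrt{-2 + O}$ ($u{\left(O \right)} = \sqrt{O - 2} = \sqrt{-2 + O}$)
$- \frac{9922}{\frac{1}{-1601 + u{\left(-2 \right)}}} = - \frac{9922}{\frac{1}{-1601 + \sqrt{-2 - 2}}} = - \frac{9922}{\frac{1}{-1601 + \sqrt{-4}}} = - \frac{9922}{\frac{1}{-1601 + 2 i}} = - \frac{9922}{\frac{1}{2563205} \left(-1601 - 2 i\right)} = - 9922 \left(-1601 + 2 i\right) = 15885122 - 19844 i$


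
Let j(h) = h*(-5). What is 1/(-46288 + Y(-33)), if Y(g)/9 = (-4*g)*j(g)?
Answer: 1/149732 ≈ 6.6786e-6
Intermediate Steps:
j(h) = -5*h
Y(g) = 180*g**2 (Y(g) = 9*((-4*g)*(-5*g)) = 9*(20*g**2) = 180*g**2)
1/(-46288 + Y(-33)) = 1/(-46288 + 180*(-33)**2) = 1/(-46288 + 180*1089) = 1/(-46288 + 196020) = 1/149732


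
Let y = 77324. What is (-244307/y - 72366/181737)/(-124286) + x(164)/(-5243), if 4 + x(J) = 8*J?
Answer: -761406416928226165/3052379167618952808 ≈ -0.24945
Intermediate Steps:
x(J) = -4 + 8*J
(-244307/y - 72366/181737)/(-124286) + x(164)/(-5243) = (-244307/77324 - 72366/181737)/(-124286) + (-4 + 8*164)/(-5243) = (-244307*1/77324 - 72366*1/181737)*(-1/124286) + (-4 + 1312)*(-1/5243) = (-244307/77324 - 24122/60579)*(-1/124286) + 1308*(-1/5243) = -16665083281/4684210596*(-1/124286) - 1308/5243 = 16665083281/582181798134456 - 1308/5243 = -761406416928226165/3052379167618952808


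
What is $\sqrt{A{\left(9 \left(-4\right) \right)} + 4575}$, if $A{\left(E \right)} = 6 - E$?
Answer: $9 \sqrt{57} \approx 67.948$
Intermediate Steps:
$\sqrt{A{\left(9 \left(-4\right) \right)} + 4575} = \sqrt{\left(6 - 9 \left(-4\right)\right) + 4575} = \sqrt{\left(6 - -36\right) + 4575} = \sqrt{\left(6 + 36\right) + 4575} = \sqrt{42 + 4575} = \sqrt{4617} = 9 \sqrt{57}$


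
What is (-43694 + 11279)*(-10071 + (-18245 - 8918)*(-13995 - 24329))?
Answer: -33743520379515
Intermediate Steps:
(-43694 + 11279)*(-10071 + (-18245 - 8918)*(-13995 - 24329)) = -32415*(-10071 - 27163*(-38324)) = -32415*(-10071 + 1040994812) = -32415*1040984741 = -33743520379515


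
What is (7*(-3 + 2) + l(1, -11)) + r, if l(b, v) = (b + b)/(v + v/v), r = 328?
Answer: 1604/5 ≈ 320.80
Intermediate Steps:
l(b, v) = 2*b/(1 + v) (l(b, v) = (2*b)/(v + 1) = (2*b)/(1 + v) = 2*b/(1 + v))
(7*(-3 + 2) + l(1, -11)) + r = (7*(-3 + 2) + 2*1/(1 - 11)) + 328 = (7*(-1) + 2*1/(-10)) + 328 = (-7 + 2*1*(-⅒)) + 328 = (-7 - ⅕) + 328 = -36/5 + 328 = 1604/5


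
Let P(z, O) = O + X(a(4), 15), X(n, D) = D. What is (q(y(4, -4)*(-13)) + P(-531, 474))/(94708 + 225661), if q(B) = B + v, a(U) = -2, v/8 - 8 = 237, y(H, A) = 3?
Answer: 2410/320369 ≈ 0.0075226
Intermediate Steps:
v = 1960 (v = 64 + 8*237 = 64 + 1896 = 1960)
P(z, O) = 15 + O (P(z, O) = O + 15 = 15 + O)
q(B) = 1960 + B (q(B) = B + 1960 = 1960 + B)
(q(y(4, -4)*(-13)) + P(-531, 474))/(94708 + 225661) = ((1960 + 3*(-13)) + (15 + 474))/(94708 + 225661) = ((1960 - 39) + 489)/320369 = (1921 + 489)*(1/320369) = 2410*(1/320369) = 2410/320369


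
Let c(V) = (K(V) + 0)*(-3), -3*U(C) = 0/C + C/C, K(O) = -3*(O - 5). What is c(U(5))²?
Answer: 2304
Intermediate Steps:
K(O) = 15 - 3*O (K(O) = -3*(-5 + O) = 15 - 3*O)
U(C) = -⅓ (U(C) = -(0/C + C/C)/3 = -(0 + 1)/3 = -⅓*1 = -⅓)
c(V) = -45 + 9*V (c(V) = ((15 - 3*V) + 0)*(-3) = (15 - 3*V)*(-3) = -45 + 9*V)
c(U(5))² = (-45 + 9*(-⅓))² = (-45 - 3)² = (-48)² = 2304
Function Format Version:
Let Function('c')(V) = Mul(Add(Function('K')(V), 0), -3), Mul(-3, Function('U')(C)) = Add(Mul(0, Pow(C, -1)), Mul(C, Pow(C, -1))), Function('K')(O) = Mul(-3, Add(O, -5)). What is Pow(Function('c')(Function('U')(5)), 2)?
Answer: 2304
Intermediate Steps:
Function('K')(O) = Add(15, Mul(-3, O)) (Function('K')(O) = Mul(-3, Add(-5, O)) = Add(15, Mul(-3, O)))
Function('U')(C) = Rational(-1, 3) (Function('U')(C) = Mul(Rational(-1, 3), Add(Mul(0, Pow(C, -1)), Mul(C, Pow(C, -1)))) = Mul(Rational(-1, 3), Add(0, 1)) = Mul(Rational(-1, 3), 1) = Rational(-1, 3))
Function('c')(V) = Add(-45, Mul(9, V)) (Function('c')(V) = Mul(Add(Add(15, Mul(-3, V)), 0), -3) = Mul(Add(15, Mul(-3, V)), -3) = Add(-45, Mul(9, V)))
Pow(Function('c')(Function('U')(5)), 2) = Pow(Add(-45, Mul(9, Rational(-1, 3))), 2) = Pow(Add(-45, -3), 2) = Pow(-48, 2) = 2304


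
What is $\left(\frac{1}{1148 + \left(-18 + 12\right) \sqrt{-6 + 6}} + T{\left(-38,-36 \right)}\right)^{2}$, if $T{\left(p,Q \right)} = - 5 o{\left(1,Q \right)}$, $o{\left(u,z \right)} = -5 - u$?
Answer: $\frac{1186182481}{1317904} \approx 900.05$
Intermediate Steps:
$T{\left(p,Q \right)} = 30$ ($T{\left(p,Q \right)} = - 5 \left(-5 - 1\right) = \left(-5\right) \left(-6\right) = 30$)
$\left(\frac{1}{1148 + \left(-18 + 12\right) \sqrt{-6 + 6}} + T{\left(-38,-36 \right)}\right)^{2} = \left(\frac{1}{1148 + \left(-18 + 12\right) \sqrt{-6 + 6}} + 30\right)^{2} = \left(\frac{1}{1148 - 6 \sqrt{0}} + 30\right)^{2} = \left(\frac{1}{1148 - 0} + 30\right)^{2} = \left(\frac{1}{1148 + 0} + 30\right)^{2} = \left(\frac{1}{1148} + 30\right)^{2} = \left(\frac{34441}{1148}\right)^{2} = \frac{1186182481}{1317904}$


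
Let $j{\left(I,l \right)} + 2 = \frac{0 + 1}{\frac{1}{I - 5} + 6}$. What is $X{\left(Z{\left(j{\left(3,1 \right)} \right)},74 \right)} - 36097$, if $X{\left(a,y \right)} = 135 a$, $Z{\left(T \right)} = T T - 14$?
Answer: $- \frac{4542427}{121} \approx -37541.0$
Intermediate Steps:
$j{\left(I,l \right)} = -2 + \frac{1}{6 + \frac{1}{-5 + I}}$ ($j{\left(I,l \right)} = -2 + \frac{0 + 1}{\frac{1}{I - 5} + 6} = -2 + 1 \frac{1}{\frac{1}{-5 + I} + 6} = -2 + 1 \frac{1}{6 + \frac{1}{-5 + I}} = -2 + \frac{1}{6 + \frac{1}{-5 + I}}$)
$Z{\left(T \right)} = -14 + T^{2}$ ($Z{\left(T \right)} = T^{2} - 14 = -14 + T^{2}$)
$X{\left(Z{\left(j{\left(3,1 \right)} \right)},74 \right)} - 36097 = 135 \left(-14 + \left(\frac{53 - 33}{-29 + 6 \cdot 3}\right)^{2}\right) - 36097 = 135 \left(-14 + \left(\frac{53 - 33}{-29 + 18}\right)^{2}\right) - 36097 = 135 \left(-14 + \left(\frac{1}{-11} \cdot 20\right)^{2}\right) - 36097 = 135 \left(-14 + \left(\left(- \frac{1}{11}\right) 20\right)^{2}\right) - 36097 = 135 \left(-14 + \left(- \frac{20}{11}\right)^{2}\right) - 36097 = 135 \left(-14 + \frac{400}{121}\right) - 36097 = 135 \left(- \frac{1294}{121}\right) - 36097 = - \frac{174690}{121} - 36097 = - \frac{4542427}{121}$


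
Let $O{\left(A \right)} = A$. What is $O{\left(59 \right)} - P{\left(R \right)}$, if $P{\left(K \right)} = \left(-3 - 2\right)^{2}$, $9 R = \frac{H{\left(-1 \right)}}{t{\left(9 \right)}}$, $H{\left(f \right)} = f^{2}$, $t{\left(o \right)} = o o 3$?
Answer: $34$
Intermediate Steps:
$t{\left(o \right)} = 3 o^{2}$ ($t{\left(o \right)} = o^{2} \cdot 3 = 3 o^{2}$)
$R = \frac{1}{2187}$ ($R = \frac{\left(-1\right)^{2} \frac{1}{3 \cdot 9^{2}}}{9} = \frac{1 \frac{1}{3 \cdot 81}}{9} = \frac{1 \cdot \frac{1}{243}}{9} = \frac{1}{9} \cdot \frac{1}{243} = \frac{1}{2187} \approx 0.00045725$)
$P{\left(K \right)} = 25$ ($P{\left(K \right)} = \left(-5\right)^{2} = 25$)
$O{\left(59 \right)} - P{\left(R \right)} = 59 - 25 = 34$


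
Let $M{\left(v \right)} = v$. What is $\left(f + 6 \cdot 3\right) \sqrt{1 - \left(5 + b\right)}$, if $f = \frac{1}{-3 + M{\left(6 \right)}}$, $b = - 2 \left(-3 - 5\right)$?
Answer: $\frac{110 i \sqrt{5}}{3} \approx 81.989 i$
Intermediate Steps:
$b = 16$ ($b = \left(-2\right) \left(-8\right) = 16$)
$f = \frac{1}{3}$ ($f = \frac{1}{-3 + 6} = \frac{1}{3} \approx 0.33333$)
$\left(f + 6 \cdot 3\right) \sqrt{1 - \left(5 + b\right)} = \left(\frac{1}{3} + 6 \cdot 3\right) \sqrt{1 - 21} = \left(\frac{1}{3} + 18\right) \sqrt{1 - 21} = \frac{55 \sqrt{1 - 21}}{3} = \frac{55 \sqrt{-20}}{3} = \frac{55 \cdot 2 i \sqrt{5}}{3} = \frac{110 i \sqrt{5}}{3}$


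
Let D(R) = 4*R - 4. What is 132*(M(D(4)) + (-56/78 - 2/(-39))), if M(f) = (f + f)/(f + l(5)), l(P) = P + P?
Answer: 56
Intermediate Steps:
l(P) = 2*P
D(R) = -4 + 4*R
M(f) = 2*f/(10 + f) (M(f) = (f + f)/(f + 2*5) = (2*f)/(f + 10) = (2*f)/(10 + f) = 2*f/(10 + f))
132*(M(D(4)) + (-56/78 - 2/(-39))) = 132*(2*(-4 + 4*4)/(10 + (-4 + 4*4)) + (-56/78 - 2/(-39))) = 132*(2*(-4 + 16)/(10 + (-4 + 16)) + (-56*1/78 - 2*(-1/39))) = 132*(2*12/(10 + 12) + (-28/39 + 2/39)) = 132*(2*12/22 - ⅔) = 132*(2*12*(1/22) - ⅔) = 132*(12/11 - ⅔) = 132*(14/33) = 56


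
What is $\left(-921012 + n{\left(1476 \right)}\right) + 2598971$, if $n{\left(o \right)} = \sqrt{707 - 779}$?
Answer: $1677959 + 6 i \sqrt{2} \approx 1.678 \cdot 10^{6} + 8.4853 i$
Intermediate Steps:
$n{\left(o \right)} = 6 i \sqrt{2}$ ($n{\left(o \right)} = \sqrt{-72} = 6 i \sqrt{2}$)
$\left(-921012 + n{\left(1476 \right)}\right) + 2598971 = \left(-921012 + 6 i \sqrt{2}\right) + 2598971 = 1677959 + 6 i \sqrt{2}$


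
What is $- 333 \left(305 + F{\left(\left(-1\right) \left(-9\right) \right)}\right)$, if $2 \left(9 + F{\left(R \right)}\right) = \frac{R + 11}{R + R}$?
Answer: $-98753$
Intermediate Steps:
$F{\left(R \right)} = -9 + \frac{11 + R}{4 R}$ ($F{\left(R \right)} = -9 + \frac{\left(R + 11\right) \frac{1}{R + R}}{2} = -9 + \frac{\left(11 + R\right) \frac{1}{2 R}}{2} = -9 + \frac{\frac{1}{2} \frac{1}{R} \left(11 + R\right)}{2} = -9 + \frac{11 + R}{4 R}$)
$- 333 \left(305 + F{\left(\left(-1\right) \left(-9\right) \right)}\right) = - 333 \left(305 + \frac{11 - 35 \left(\left(-1\right) \left(-9\right)\right)}{4 \left(\left(-1\right) \left(-9\right)\right)}\right) = - 333 \left(305 + \frac{11 - 315}{4 \cdot 9}\right) = - 333 \left(305 + \frac{1}{4} \cdot \frac{1}{9} \left(11 - 315\right)\right) = - 333 \left(305 + \frac{1}{4} \cdot \frac{1}{9} \left(-304\right)\right) = - 333 \left(305 - \frac{76}{9}\right) = \left(-333\right) \frac{2669}{9} = -98753$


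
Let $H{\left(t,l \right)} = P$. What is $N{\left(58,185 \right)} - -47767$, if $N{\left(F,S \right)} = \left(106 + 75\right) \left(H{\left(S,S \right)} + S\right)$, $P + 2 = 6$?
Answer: $81976$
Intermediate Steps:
$P = 4$ ($P = -2 + 6 = 4$)
$H{\left(t,l \right)} = 4$
$N{\left(F,S \right)} = 724 + 181 S$ ($N{\left(F,S \right)} = \left(106 + 75\right) \left(4 + S\right) = 181 \left(4 + S\right) = 724 + 181 S$)
$N{\left(58,185 \right)} - -47767 = \left(724 + 181 \cdot 185\right) - -47767 = \left(724 + 33485\right) + 47767 = 34209 + 47767 = 81976$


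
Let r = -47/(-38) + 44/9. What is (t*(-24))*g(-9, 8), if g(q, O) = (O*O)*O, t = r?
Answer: -4290560/57 ≈ -75273.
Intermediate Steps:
r = 2095/342 (r = -47*(-1/38) + 44*(1/9) = 47/38 + 44/9 = 2095/342 ≈ 6.1257)
t = 2095/342 ≈ 6.1257
g(q, O) = O**3 (g(q, O) = O**2*O = O**3)
(t*(-24))*g(-9, 8) = ((2095/342)*(-24))*8**3 = -8380/57*512 = -4290560/57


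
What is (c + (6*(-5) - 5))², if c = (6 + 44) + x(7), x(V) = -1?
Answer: 196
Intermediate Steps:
c = 49 (c = (6 + 44) - 1 = 50 - 1 = 49)
(c + (6*(-5) - 5))² = (49 + (6*(-5) - 5))² = (49 + (-30 - 5))² = (49 - 35)² = 14² = 196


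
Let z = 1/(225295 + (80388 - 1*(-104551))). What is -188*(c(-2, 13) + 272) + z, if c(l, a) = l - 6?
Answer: -20360733887/410234 ≈ -49632.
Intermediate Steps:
c(l, a) = -6 + l
z = 1/410234 (z = 1/(225295 + (80388 + 104551)) = 1/(225295 + 184939) = 1/410234 ≈ 2.4376e-6)
-188*(c(-2, 13) + 272) + z = -188*((-6 - 2) + 272) + 1/410234 = -188*(-8 + 272) + 1/410234 = -188*264 + 1/410234 = -49632 + 1/410234 = -20360733887/410234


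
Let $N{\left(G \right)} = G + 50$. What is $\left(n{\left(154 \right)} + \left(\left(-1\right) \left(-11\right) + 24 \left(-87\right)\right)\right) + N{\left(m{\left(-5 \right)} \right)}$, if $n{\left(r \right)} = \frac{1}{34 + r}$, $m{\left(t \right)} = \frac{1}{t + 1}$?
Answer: $- \frac{190561}{94} \approx -2027.2$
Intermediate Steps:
$m{\left(t \right)} = \frac{1}{1 + t}$
$N{\left(G \right)} = 50 + G$
$\left(n{\left(154 \right)} + \left(\left(-1\right) \left(-11\right) + 24 \left(-87\right)\right)\right) + N{\left(m{\left(-5 \right)} \right)} = \left(\frac{1}{34 + 154} + \left(\left(-1\right) \left(-11\right) + 24 \left(-87\right)\right)\right) + \left(50 + \frac{1}{1 - 5}\right) = \left(\frac{1}{188} + \left(11 - 2088\right)\right) + \left(50 + \frac{1}{-4}\right) = \left(\frac{1}{188} - 2077\right) + \left(50 - \frac{1}{4}\right) = - \frac{390475}{188} + \frac{199}{4} = - \frac{190561}{94}$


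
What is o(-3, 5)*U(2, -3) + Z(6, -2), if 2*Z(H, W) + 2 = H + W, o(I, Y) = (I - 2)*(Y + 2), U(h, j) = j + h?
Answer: 36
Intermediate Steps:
U(h, j) = h + j
o(I, Y) = (-2 + I)*(2 + Y)
Z(H, W) = -1 + H/2 + W/2 (Z(H, W) = -1 + (H + W)/2 = -1 + (H/2 + W/2) = -1 + H/2 + W/2)
o(-3, 5)*U(2, -3) + Z(6, -2) = (-4 - 2*5 + 2*(-3) - 3*5)*(2 - 3) + (-1 + (½)*6 + (½)*(-2)) = (-4 - 10 - 6 - 15)*(-1) + (-1 + 3 - 1) = -35*(-1) + 1 = 35 + 1 = 36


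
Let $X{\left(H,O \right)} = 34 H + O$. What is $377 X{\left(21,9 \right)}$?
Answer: $272571$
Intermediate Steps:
$X{\left(H,O \right)} = O + 34 H$
$377 X{\left(21,9 \right)} = 377 \left(9 + 34 \cdot 21\right) = 377 \left(9 + 714\right) = 377 \cdot 723 = 272571$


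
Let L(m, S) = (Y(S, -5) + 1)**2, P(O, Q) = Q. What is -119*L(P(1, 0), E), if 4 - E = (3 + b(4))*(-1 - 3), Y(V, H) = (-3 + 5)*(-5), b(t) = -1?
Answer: -9639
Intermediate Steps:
Y(V, H) = -10 (Y(V, H) = 2*(-5) = -10)
E = 12 (E = 4 - (3 - 1)*(-1 - 3) = 4 - 2*(-4) = 4 - 1*(-8) = 4 + 8 = 12)
L(m, S) = 81 (L(m, S) = (-10 + 1)**2 = (-9)**2 = 81)
-119*L(P(1, 0), E) = -119*81 = -9639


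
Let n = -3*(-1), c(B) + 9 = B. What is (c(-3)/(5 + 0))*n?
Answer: -36/5 ≈ -7.2000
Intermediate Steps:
c(B) = -9 + B
n = 3
(c(-3)/(5 + 0))*n = ((-9 - 3)/(5 + 0))*3 = -12/5*3 = -36/5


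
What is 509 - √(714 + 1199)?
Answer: 509 - √1913 ≈ 465.26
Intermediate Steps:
509 - √(714 + 1199) = 509 - √1913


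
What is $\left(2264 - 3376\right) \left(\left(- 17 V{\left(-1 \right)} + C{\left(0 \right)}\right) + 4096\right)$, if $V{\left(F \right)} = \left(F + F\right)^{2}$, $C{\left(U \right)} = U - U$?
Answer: $-4479136$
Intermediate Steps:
$C{\left(U \right)} = 0$
$V{\left(F \right)} = 4 F^{2}$ ($V{\left(F \right)} = \left(2 F\right)^{2} = 4 F^{2}$)
$\left(2264 - 3376\right) \left(\left(- 17 V{\left(-1 \right)} + C{\left(0 \right)}\right) + 4096\right) = \left(2264 - 3376\right) \left(\left(- 17 \cdot 4 \left(-1\right)^{2} + 0\right) + 4096\right) = - 1112 \left(\left(- 17 \cdot 4 \cdot 1 + 0\right) + 4096\right) = - 1112 \left(\left(\left(-17\right) 4 + 0\right) + 4096\right) = - 1112 \left(\left(-68 + 0\right) + 4096\right) = - 1112 \left(-68 + 4096\right) = \left(-1112\right) 4028 = -4479136$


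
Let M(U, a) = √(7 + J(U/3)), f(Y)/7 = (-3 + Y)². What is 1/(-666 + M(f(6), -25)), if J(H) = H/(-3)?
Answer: -1/666 ≈ -0.0015015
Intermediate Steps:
f(Y) = 7*(-3 + Y)²
J(H) = -H/3 (J(H) = H*(-⅓) = -H/3)
M(U, a) = √(7 - U/9) (M(U, a) = √(7 - U/(3*3)) = √(7 - U/9))
1/(-666 + M(f(6), -25)) = 1/(-666 + √(63 - 7*(-3 + 6)²)/3) = 1/(-666 + √(63 - 7*3²)/3) = 1/(-666 + √(63 - 7*9)/3) = 1/(-666 + √(63 - 1*63)/3) = 1/(-666 + √(63 - 63)/3) = 1/(-666 + √0/3) = 1/(-666 + (⅓)*0) = 1/(-666 + 0) = 1/(-666) = -1/666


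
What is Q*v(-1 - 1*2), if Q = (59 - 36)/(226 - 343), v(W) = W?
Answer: 23/39 ≈ 0.58974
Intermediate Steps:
Q = -23/117 (Q = 23/(-117) = 23*(-1/117) = -23/117 ≈ -0.19658)
Q*v(-1 - 1*2) = -23*(-1 - 1*2)/117 = -23*(-1 - 2)/117 = -23/117*(-3) = 23/39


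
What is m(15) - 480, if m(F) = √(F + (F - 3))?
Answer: -480 + 3*√3 ≈ -474.80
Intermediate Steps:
m(F) = √(-3 + 2*F) (m(F) = √(F + (-3 + F)) = √(-3 + 2*F))
m(15) - 480 = √(-3 + 2*15) - 480 = √(-3 + 30) - 480 = √27 - 480 = 3*√3 - 480 = -480 + 3*√3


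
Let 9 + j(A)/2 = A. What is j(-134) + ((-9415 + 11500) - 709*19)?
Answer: -11672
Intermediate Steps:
j(A) = -18 + 2*A
j(-134) + ((-9415 + 11500) - 709*19) = (-18 + 2*(-134)) + ((-9415 + 11500) - 709*19) = (-18 - 268) + (2085 - 1*13471) = -286 + (2085 - 13471) = -286 - 11386 = -11672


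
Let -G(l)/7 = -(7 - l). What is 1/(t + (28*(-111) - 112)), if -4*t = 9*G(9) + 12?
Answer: -2/6383 ≈ -0.00031333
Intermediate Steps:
G(l) = 49 - 7*l (G(l) = -(-7)*(7 - l) = -7*(-7 + l) = 49 - 7*l)
t = 57/2 (t = -(9*(49 - 7*9) + 12)/4 = -(9*(49 - 63) + 12)/4 = -(9*(-14) + 12)/4 = -(-126 + 12)/4 = -1/4*(-114) = 57/2 ≈ 28.500)
1/(t + (28*(-111) - 112)) = 1/(57/2 + (28*(-111) - 112)) = 1/(57/2 + (-3108 - 112)) = 1/(57/2 - 3220) = 1/(-6383/2) = -2/6383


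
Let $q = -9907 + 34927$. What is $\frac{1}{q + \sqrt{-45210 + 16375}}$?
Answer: $\frac{5004}{125205847} - \frac{i \sqrt{28835}}{626029235} \approx 3.9966 \cdot 10^{-5} - 2.7125 \cdot 10^{-7} i$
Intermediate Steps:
$q = 25020$
$\frac{1}{q + \sqrt{-45210 + 16375}} = \frac{1}{25020 + \sqrt{-45210 + 16375}} = \frac{1}{25020 + \sqrt{-28835}} = \frac{1}{25020 + i \sqrt{28835}}$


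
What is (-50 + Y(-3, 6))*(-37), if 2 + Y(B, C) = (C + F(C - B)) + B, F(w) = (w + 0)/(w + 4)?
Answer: 23236/13 ≈ 1787.4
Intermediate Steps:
F(w) = w/(4 + w)
Y(B, C) = -2 + B + C + (C - B)/(4 + C - B) (Y(B, C) = -2 + ((C + (C - B)/(4 + (C - B))) + B) = -2 + ((C + (C - B)/(4 + C - B)) + B) = -2 + (B + C + (C - B)/(4 + C - B)) = -2 + B + C + (C - B)/(4 + C - B))
(-50 + Y(-3, 6))*(-37) = (-50 + (6 - 1*(-3) + (-2 - 3 + 6)*(4 + 6 - 1*(-3)))/(4 + 6 - 1*(-3)))*(-37) = (-50 + (6 + 3 + 1*(4 + 6 + 3))/(4 + 6 + 3))*(-37) = (-50 + (6 + 3 + 1*13)/13)*(-37) = (-50 + (6 + 3 + 13)/13)*(-37) = (-50 + (1/13)*22)*(-37) = (-50 + 22/13)*(-37) = -628/13*(-37) = 23236/13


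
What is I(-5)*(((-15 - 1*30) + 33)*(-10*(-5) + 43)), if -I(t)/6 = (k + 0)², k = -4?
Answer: 107136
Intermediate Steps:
I(t) = -96 (I(t) = -6*(-4 + 0)² = -6*(-4)² = -6*16 = -96)
I(-5)*(((-15 - 1*30) + 33)*(-10*(-5) + 43)) = -96*((-15 - 1*30) + 33)*(-10*(-5) + 43) = -96*((-15 - 30) + 33)*(50 + 43) = -96*(-45 + 33)*93 = -(-1152)*93 = -96*(-1116) = 107136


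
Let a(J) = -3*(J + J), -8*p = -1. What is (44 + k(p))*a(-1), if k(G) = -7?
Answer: 222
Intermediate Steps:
p = ⅛ (p = -⅛*(-1) = ⅛ ≈ 0.12500)
a(J) = -6*J
(44 + k(p))*a(-1) = (44 - 7)*(-6*(-1)) = 37*6 = 222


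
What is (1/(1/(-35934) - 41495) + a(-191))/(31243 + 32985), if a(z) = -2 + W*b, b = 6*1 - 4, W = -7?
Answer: -11928668615/47884585863734 ≈ -0.00024911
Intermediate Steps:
b = 2 (b = 6 - 4 = 2)
a(z) = -16 (a(z) = -2 - 7*2 = -2 - 14 = -16)
(1/(1/(-35934) - 41495) + a(-191))/(31243 + 32985) = (1/(1/(-35934) - 41495) - 16)/(31243 + 32985) = (1/(-1/35934 - 41495) - 16)/64228 = (1/(-1491081331/35934) - 16)*(1/64228) = (-35934/1491081331 - 16)*(1/64228) = -23857337230/1491081331*1/64228 = -11928668615/47884585863734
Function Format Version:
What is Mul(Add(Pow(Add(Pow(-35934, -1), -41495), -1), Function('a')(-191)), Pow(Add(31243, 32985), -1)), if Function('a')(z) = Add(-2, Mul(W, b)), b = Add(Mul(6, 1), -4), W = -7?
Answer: Rational(-11928668615, 47884585863734) ≈ -0.00024911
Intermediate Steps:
b = 2 (b = Add(6, -4) = 2)
Function('a')(z) = -16 (Function('a')(z) = Add(-2, Mul(-7, 2)) = Add(-2, -14) = -16)
Mul(Add(Pow(Add(Pow(-35934, -1), -41495), -1), Function('a')(-191)), Pow(Add(31243, 32985), -1)) = Mul(Add(Pow(Add(Pow(-35934, -1), -41495), -1), -16), Pow(Add(31243, 32985), -1)) = Mul(Add(Pow(Add(Rational(-1, 35934), -41495), -1), -16), Pow(64228, -1)) = Mul(Add(Pow(Rational(-1491081331, 35934), -1), -16), Rational(1, 64228)) = Mul(Add(Rational(-35934, 1491081331), -16), Rational(1, 64228)) = Mul(Rational(-23857337230, 1491081331), Rational(1, 64228)) = Rational(-11928668615, 47884585863734)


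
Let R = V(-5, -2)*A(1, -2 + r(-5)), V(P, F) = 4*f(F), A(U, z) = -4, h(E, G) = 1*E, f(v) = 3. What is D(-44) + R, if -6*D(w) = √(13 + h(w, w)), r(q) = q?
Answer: -48 - I*√31/6 ≈ -48.0 - 0.92796*I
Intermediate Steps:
h(E, G) = E
V(P, F) = 12 (V(P, F) = 4*3 = 12)
D(w) = -√(13 + w)/6
R = -48 (R = 12*(-4) = -48)
D(-44) + R = -√(13 - 44)/6 - 48 = -I*√31/6 - 48 = -48 - I*√31/6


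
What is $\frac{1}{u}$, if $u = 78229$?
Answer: $\frac{1}{78229} \approx 1.2783 \cdot 10^{-5}$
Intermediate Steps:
$\frac{1}{u} = \frac{1}{78229}$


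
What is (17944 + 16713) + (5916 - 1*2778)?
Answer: 37795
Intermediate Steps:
(17944 + 16713) + (5916 - 1*2778) = 34657 + (5916 - 2778) = 34657 + 3138 = 37795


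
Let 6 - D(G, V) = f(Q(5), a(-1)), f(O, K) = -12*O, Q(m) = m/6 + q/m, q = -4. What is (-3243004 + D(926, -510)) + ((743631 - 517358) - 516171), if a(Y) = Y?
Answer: -17664478/5 ≈ -3.5329e+6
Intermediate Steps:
Q(m) = -4/m + m/6 (Q(m) = m/6 - 4/m = -4/m + m/6)
D(G, V) = 32/5 (D(G, V) = 6 - (-12)*(-4/5 + (⅙)*5) = 6 - (-12)*(-4*⅕ + ⅚) = 6 - (-12)*(-⅘ + ⅚) = 6 - (-12)/30 = 6 - 1*(-⅖) = 6 + ⅖ = 32/5)
(-3243004 + D(926, -510)) + ((743631 - 517358) - 516171) = (-3243004 + 32/5) + ((743631 - 517358) - 516171) = -16214988/5 + (226273 - 516171) = -16214988/5 - 289898 = -17664478/5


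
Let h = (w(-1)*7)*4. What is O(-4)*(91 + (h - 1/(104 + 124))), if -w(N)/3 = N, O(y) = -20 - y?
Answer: -159596/57 ≈ -2799.9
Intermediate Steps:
w(N) = -3*N
h = 84 (h = (-3*(-1)*7)*4 = (3*7)*4 = 21*4 = 84)
O(-4)*(91 + (h - 1/(104 + 124))) = (-20 - 1*(-4))*(91 + (84 - 1/(104 + 124))) = (-20 + 4)*(91 + (84 - 1/228)) = -16*(91 + (84 - 1*1/228)) = -16*(91 + (84 - 1/228)) = -16*(91 + 19151/228) = -16*39899/228 = -159596/57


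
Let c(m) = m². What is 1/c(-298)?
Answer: 1/88804 ≈ 1.1261e-5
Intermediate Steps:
1/c(-298) = 1/((-298)²) = 1/88804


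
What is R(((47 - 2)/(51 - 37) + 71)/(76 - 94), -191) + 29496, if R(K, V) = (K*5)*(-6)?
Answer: 1244027/42 ≈ 29620.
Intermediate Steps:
R(K, V) = -30*K (R(K, V) = (5*K)*(-6) = -30*K)
R(((47 - 2)/(51 - 37) + 71)/(76 - 94), -191) + 29496 = -30*((47 - 2)/(51 - 37) + 71)/(76 - 94) + 29496 = -30*(45/14 + 71)/(-18) + 29496 = -30*(45*(1/14) + 71)*(-1)/18 + 29496 = -30*(45/14 + 71)*(-1)/18 + 29496 = -15585*(-1)/(7*18) + 29496 = -30*(-1039/252) + 29496 = 5195/42 + 29496 = 1244027/42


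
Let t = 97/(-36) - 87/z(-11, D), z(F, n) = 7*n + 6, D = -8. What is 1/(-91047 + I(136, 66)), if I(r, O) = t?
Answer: -900/81943159 ≈ -1.0983e-5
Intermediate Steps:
z(F, n) = 6 + 7*n
t = -859/900 (t = 97/(-36) - 87/(6 + 7*(-8)) = 97*(-1/36) - 87/(6 - 56) = -97/36 - 87/(-50) = -97/36 - 87*(-1/50) = -97/36 + 87/50 = -859/900 ≈ -0.95444)
I(r, O) = -859/900
1/(-91047 + I(136, 66)) = 1/(-91047 - 859/900) = 1/(-81943159/900) = -900/81943159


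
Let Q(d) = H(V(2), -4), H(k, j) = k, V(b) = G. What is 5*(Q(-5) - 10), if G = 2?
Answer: -40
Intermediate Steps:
V(b) = 2
Q(d) = 2
5*(Q(-5) - 10) = 5*(2 - 10) = 5*(-8) = -40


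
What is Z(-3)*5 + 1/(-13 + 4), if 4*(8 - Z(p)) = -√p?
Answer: 359/9 + 5*I*√3/4 ≈ 39.889 + 2.1651*I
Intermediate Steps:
Z(p) = 8 + √p/4 (Z(p) = 8 - (-1)*√p/4 = 8 + √p/4)
Z(-3)*5 + 1/(-13 + 4) = (8 + √(-3)/4)*5 + 1/(-13 + 4) = (8 + (I*√3)/4)*5 + 1/(-9) = (8 + I*√3/4)*5 - ⅑ = (40 + 5*I*√3/4) - ⅑ = 359/9 + 5*I*√3/4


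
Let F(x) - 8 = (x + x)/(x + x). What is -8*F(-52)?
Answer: -72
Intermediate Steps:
F(x) = 9 (F(x) = 8 + (x + x)/(x + x) = 8 + (2*x)/((2*x)) = 8 + (2*x)*(1/(2*x)) = 8 + 1 = 9)
-8*F(-52) = -8*9 = -72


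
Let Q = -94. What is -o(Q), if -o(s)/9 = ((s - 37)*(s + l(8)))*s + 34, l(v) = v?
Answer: -9530730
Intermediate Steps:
o(s) = -306 - 9*s*(-37 + s)*(8 + s) (o(s) = -9*(((s - 37)*(s + 8))*s + 34) = -9*(((-37 + s)*(8 + s))*s + 34) = -9*(s*(-37 + s)*(8 + s) + 34) = -9*(34 + s*(-37 + s)*(8 + s)) = -306 - 9*s*(-37 + s)*(8 + s))
-o(Q) = -(-306 - 9*(-94)**3 + 261*(-94)**2 + 2664*(-94)) = -(-306 - 9*(-830584) + 261*8836 - 250416) = -(-306 + 7475256 + 2306196 - 250416) = -1*9530730 = -9530730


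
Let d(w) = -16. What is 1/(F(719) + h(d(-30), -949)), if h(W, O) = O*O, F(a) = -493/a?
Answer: 719/647531626 ≈ 1.1104e-6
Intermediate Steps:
h(W, O) = O²
1/(F(719) + h(d(-30), -949)) = 1/(-493/719 + (-949)²) = 1/(-493*1/719 + 900601) = 1/(-493/719 + 900601) = 1/(647531626/719) = 719/647531626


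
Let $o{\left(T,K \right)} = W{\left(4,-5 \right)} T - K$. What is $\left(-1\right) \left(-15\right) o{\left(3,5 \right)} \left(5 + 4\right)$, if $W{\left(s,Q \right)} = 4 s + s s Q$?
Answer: $-26595$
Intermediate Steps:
$W{\left(s,Q \right)} = 4 s + Q s^{2}$ ($W{\left(s,Q \right)} = 4 s + s^{2} Q = 4 s + Q s^{2}$)
$o{\left(T,K \right)} = - K - 64 T$ ($o{\left(T,K \right)} = 4 \left(4 - 20\right) T - K = 4 \left(-16\right) T - K = - 64 T - K = - K - 64 T$)
$\left(-1\right) \left(-15\right) o{\left(3,5 \right)} \left(5 + 4\right) = \left(-1\right) \left(-15\right) \left(\left(-1\right) 5 - 192\right) \left(5 + 4\right) = 15 \left(-5 - 192\right) 9 = 15 \left(\left(-197\right) 9\right) = 15 \left(-1773\right) = -26595$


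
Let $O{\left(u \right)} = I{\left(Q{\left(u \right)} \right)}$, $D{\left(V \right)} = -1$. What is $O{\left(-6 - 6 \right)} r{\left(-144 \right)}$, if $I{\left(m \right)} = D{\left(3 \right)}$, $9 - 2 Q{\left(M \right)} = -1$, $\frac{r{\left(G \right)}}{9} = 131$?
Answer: $-1179$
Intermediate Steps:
$r{\left(G \right)} = 1179$ ($r{\left(G \right)} = 9 \cdot 131 = 1179$)
$Q{\left(M \right)} = 5$ ($Q{\left(M \right)} = \frac{9}{2} - - \frac{1}{2} = \frac{9}{2} + \frac{1}{2} = 5$)
$I{\left(m \right)} = -1$
$O{\left(u \right)} = -1$
$O{\left(-6 - 6 \right)} r{\left(-144 \right)} = \left(-1\right) 1179 = -1179$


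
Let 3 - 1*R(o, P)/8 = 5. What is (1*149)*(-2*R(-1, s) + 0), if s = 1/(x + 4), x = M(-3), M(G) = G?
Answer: 4768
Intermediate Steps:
x = -3
s = 1 (s = 1/(-3 + 4) = 1/1 = 1)
R(o, P) = -16 (R(o, P) = 24 - 8*5 = 24 - 40 = -16)
(1*149)*(-2*R(-1, s) + 0) = (1*149)*(-2*(-16) + 0) = 149*(32 + 0) = 149*32 = 4768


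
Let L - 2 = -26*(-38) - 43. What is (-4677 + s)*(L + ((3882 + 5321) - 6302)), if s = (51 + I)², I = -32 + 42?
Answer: -3678688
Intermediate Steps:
I = 10
L = 947 (L = 2 + (-26*(-38) - 43) = 2 + (988 - 43) = 2 + 945 = 947)
s = 3721 (s = (51 + 10)² = 61² = 3721)
(-4677 + s)*(L + ((3882 + 5321) - 6302)) = (-4677 + 3721)*(947 + ((3882 + 5321) - 6302)) = -956*(947 + (9203 - 6302)) = -956*(947 + 2901) = -956*3848 = -3678688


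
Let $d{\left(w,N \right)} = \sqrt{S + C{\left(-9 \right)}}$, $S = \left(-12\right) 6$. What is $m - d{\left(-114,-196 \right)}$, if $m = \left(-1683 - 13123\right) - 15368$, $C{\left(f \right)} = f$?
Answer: $-30174 - 9 i \approx -30174.0 - 9.0 i$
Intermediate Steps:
$S = -72$
$m = -30174$ ($m = -14806 - 15368 = -30174$)
$d{\left(w,N \right)} = 9 i$ ($d{\left(w,N \right)} = \sqrt{-72 - 9} = \sqrt{-81} = 9 i$)
$m - d{\left(-114,-196 \right)} = -30174 - 9 i$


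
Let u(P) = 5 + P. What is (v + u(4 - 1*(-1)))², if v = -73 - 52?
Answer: 13225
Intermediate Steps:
v = -125
(v + u(4 - 1*(-1)))² = (-125 + (5 + (4 - 1*(-1))))² = (-125 + (5 + (4 + 1)))² = (-125 + (5 + 5))² = (-125 + 10)² = (-115)² = 13225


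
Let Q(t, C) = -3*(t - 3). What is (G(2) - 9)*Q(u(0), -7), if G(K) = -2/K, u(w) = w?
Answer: -90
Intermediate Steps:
Q(t, C) = 9 - 3*t (Q(t, C) = -3*(-3 + t) = 9 - 3*t)
(G(2) - 9)*Q(u(0), -7) = (-2/2 - 9)*(9 - 3*0) = (-2*1/2 - 9)*(9 + 0) = (-1 - 9)*9 = -10*9 = -90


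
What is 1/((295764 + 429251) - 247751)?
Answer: 1/477264 ≈ 2.0953e-6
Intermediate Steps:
1/((295764 + 429251) - 247751) = 1/(725015 - 247751) = 1/477264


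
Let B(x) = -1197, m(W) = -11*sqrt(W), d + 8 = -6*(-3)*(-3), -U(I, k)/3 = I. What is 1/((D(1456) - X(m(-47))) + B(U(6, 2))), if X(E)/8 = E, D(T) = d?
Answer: -1259/1949049 - 88*I*sqrt(47)/1949049 ≈ -0.00064596 - 0.00030953*I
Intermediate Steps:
U(I, k) = -3*I
d = -62 (d = -8 - 6*(-3)*(-3) = -8 + 18*(-3) = -8 - 54 = -62)
D(T) = -62
X(E) = 8*E
1/((D(1456) - X(m(-47))) + B(U(6, 2))) = 1/((-62 - 8*(-11*I*sqrt(47))) - 1197) = 1/((-62 - (-88)*I*sqrt(47)) - 1197) = 1/((-62 + 88*I*sqrt(47)) - 1197) = 1/(-1259 + 88*I*sqrt(47))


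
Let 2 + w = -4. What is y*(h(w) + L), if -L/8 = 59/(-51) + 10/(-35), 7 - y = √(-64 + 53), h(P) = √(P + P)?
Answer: 2*(7 - I*√11)*(2060 + 357*I*√3)/357 ≈ 92.273 - 14.027*I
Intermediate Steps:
w = -6 (w = -2 - 4 = -6)
h(P) = √2*√P (h(P) = √(2*P) = √2*√P)
y = 7 - I*√11 (y = 7 - √(-64 + 53) = 7 - √(-11) = 7 - I*√11 ≈ 7.0 - 3.3166*I)
L = 4120/357 (L = -8*(59/(-51) + 10/(-35)) = -8*(59*(-1/51) + 10*(-1/35)) = -8*(-59/51 - 2/7) = -8*(-515/357) = 4120/357 ≈ 11.541)
y*(h(w) + L) = (7 - I*√11)*(√2*√(-6) + 4120/357) = (7 - I*√11)*(√2*(I*√6) + 4120/357) = (7 - I*√11)*(2*I*√3 + 4120/357) = (7 - I*√11)*(4120/357 + 2*I*√3)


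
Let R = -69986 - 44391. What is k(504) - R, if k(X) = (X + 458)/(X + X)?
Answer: 57646489/504 ≈ 1.1438e+5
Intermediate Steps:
R = -114377
k(X) = (458 + X)/(2*X) (k(X) = (458 + X)/((2*X)) = (458 + X)*(1/(2*X)) = (458 + X)/(2*X))
k(504) - R = (1/2)*(458 + 504)/504 - 1*(-114377) = (1/2)*(1/504)*962 + 114377 = 481/504 + 114377 = 57646489/504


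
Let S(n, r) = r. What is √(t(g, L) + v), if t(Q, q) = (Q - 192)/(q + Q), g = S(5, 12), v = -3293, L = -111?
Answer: I*√398233/11 ≈ 57.369*I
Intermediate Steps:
g = 12
t(Q, q) = (-192 + Q)/(Q + q)
√(t(g, L) + v) = √((-192 + 12)/(12 - 111) - 3293) = √(-180/(-99) - 3293) = √(-1/99*(-180) - 3293) = √(20/11 - 3293) = √(-36203/11) = I*√398233/11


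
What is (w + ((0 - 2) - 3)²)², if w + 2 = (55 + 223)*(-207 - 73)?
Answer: 6055485489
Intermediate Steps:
w = -77842 (w = -2 + (55 + 223)*(-207 - 73) = -2 + 278*(-280) = -2 - 77840 = -77842)
(w + ((0 - 2) - 3)²)² = (-77842 + ((0 - 2) - 3)²)² = (-77842 + (-2 - 3)²)² = (-77842 + (-5)²)² = (-77842 + 25)² = (-77817)² = 6055485489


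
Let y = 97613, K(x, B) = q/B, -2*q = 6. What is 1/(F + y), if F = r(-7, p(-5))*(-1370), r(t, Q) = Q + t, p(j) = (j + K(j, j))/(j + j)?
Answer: 5/533001 ≈ 9.3808e-6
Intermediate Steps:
q = -3 (q = -1/2*6 = -3)
K(x, B) = -3/B
p(j) = (j - 3/j)/(2*j) (p(j) = (j - 3/j)/(j + j) = (j - 3/j)/((2*j)) = (j - 3/j)*(1/(2*j)) = (j - 3/j)/(2*j))
F = 44936/5 (F = ((1/2)*(-3 + (-5)**2)/(-5)**2 - 7)*(-1370) = ((1/2)*(1/25)*(-3 + 25) - 7)*(-1370) = ((1/2)*(1/25)*22 - 7)*(-1370) = (11/25 - 7)*(-1370) = -164/25*(-1370) = 44936/5 ≈ 8987.2)
1/(F + y) = 1/(44936/5 + 97613) = 1/(533001/5) = 5/533001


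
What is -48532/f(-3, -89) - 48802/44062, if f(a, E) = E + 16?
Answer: 1067427219/1608263 ≈ 663.71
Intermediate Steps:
f(a, E) = 16 + E
-48532/f(-3, -89) - 48802/44062 = -48532/(16 - 89) - 48802/44062 = -48532/(-73) - 48802*1/44062 = -48532*(-1/73) - 24401/22031 = 48532/73 - 24401/22031 = 1067427219/1608263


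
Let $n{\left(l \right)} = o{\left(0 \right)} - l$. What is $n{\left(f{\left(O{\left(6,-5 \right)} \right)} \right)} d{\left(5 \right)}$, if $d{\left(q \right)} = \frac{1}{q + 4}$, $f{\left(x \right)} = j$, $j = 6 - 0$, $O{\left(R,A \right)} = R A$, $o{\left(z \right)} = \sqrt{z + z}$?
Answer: $- \frac{2}{3} \approx -0.66667$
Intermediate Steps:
$o{\left(z \right)} = \sqrt{2} \sqrt{z}$ ($o{\left(z \right)} = \sqrt{2 z} = \sqrt{2} \sqrt{z}$)
$O{\left(R,A \right)} = A R$
$j = 6$ ($j = 6 + 0 = 6$)
$f{\left(x \right)} = 6$
$d{\left(q \right)} = \frac{1}{4 + q}$
$n{\left(l \right)} = - l$ ($n{\left(l \right)} = \sqrt{2} \sqrt{0} - l = \sqrt{2} \cdot 0 - l = 0 - l = - l$)
$n{\left(f{\left(O{\left(6,-5 \right)} \right)} \right)} d{\left(5 \right)} = \frac{\left(-1\right) 6}{4 + 5} = - \frac{6}{9} = \left(-6\right) \frac{1}{9} = - \frac{2}{3}$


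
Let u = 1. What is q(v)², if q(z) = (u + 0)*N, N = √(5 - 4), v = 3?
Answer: 1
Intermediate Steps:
N = 1 (N = √1 = 1)
q(z) = 1 (q(z) = (1 + 0)*1 = 1*1 = 1)
q(v)² = 1² = 1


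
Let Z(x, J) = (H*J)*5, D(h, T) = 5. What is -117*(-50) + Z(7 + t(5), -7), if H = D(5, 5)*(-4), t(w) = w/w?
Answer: 6550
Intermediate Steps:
t(w) = 1
H = -20 (H = 5*(-4) = -20)
Z(x, J) = -100*J (Z(x, J) = -20*J*5 = -100*J)
-117*(-50) + Z(7 + t(5), -7) = -117*(-50) - 100*(-7) = 5850 + 700 = 6550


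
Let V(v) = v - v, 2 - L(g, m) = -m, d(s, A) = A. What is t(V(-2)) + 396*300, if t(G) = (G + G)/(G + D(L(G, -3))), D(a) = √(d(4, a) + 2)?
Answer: 118800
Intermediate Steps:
L(g, m) = 2 + m (L(g, m) = 2 - (-1)*m = 2 + m)
V(v) = 0
D(a) = √(2 + a) (D(a) = √(a + 2) = √(2 + a))
t(G) = 2*G/(1 + G) (t(G) = (G + G)/(G + √(2 + (2 - 3))) = (2*G)/(G + √(2 - 1)) = (2*G)/(G + √1) = (2*G)/(G + 1) = (2*G)/(1 + G) = 2*G/(1 + G))
t(V(-2)) + 396*300 = 2*0/(1 + 0) + 396*300 = 2*0/1 + 118800 = 2*0*1 + 118800 = 0 + 118800 = 118800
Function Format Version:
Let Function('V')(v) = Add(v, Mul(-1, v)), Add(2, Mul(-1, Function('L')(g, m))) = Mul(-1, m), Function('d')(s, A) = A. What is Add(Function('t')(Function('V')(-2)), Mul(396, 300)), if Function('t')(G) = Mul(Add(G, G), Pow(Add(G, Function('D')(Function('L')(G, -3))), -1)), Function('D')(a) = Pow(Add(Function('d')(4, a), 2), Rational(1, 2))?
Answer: 118800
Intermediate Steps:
Function('L')(g, m) = Add(2, m) (Function('L')(g, m) = Add(2, Mul(-1, Mul(-1, m))) = Add(2, m))
Function('V')(v) = 0
Function('D')(a) = Pow(Add(2, a), Rational(1, 2)) (Function('D')(a) = Pow(Add(a, 2), Rational(1, 2)) = Pow(Add(2, a), Rational(1, 2)))
Function('t')(G) = Mul(2, G, Pow(Add(1, G), -1)) (Function('t')(G) = Mul(Add(G, G), Pow(Add(G, Pow(Add(2, Add(2, -3)), Rational(1, 2))), -1)) = Mul(Mul(2, G), Pow(Add(G, Pow(Add(2, -1), Rational(1, 2))), -1)) = Mul(Mul(2, G), Pow(Add(G, Pow(1, Rational(1, 2))), -1)) = Mul(Mul(2, G), Pow(Add(G, 1), -1)) = Mul(Mul(2, G), Pow(Add(1, G), -1)) = Mul(2, G, Pow(Add(1, G), -1)))
Add(Function('t')(Function('V')(-2)), Mul(396, 300)) = Add(Mul(2, 0, Pow(Add(1, 0), -1)), Mul(396, 300)) = Add(Mul(2, 0, Pow(1, -1)), 118800) = Add(Mul(2, 0, 1), 118800) = Add(0, 118800) = 118800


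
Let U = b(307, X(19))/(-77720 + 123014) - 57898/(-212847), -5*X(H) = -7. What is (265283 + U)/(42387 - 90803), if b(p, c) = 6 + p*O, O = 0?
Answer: -213126193693349/38896978728624 ≈ -5.4792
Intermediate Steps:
X(H) = 7/5 (X(H) = -1/5*(-7) = 7/5)
b(p, c) = 6 (b(p, c) = 6 + p*0 = 6 + 0 = 6)
U = 437284849/1606782003 (U = 6/(-77720 + 123014) - 57898/(-212847) = 6/45294 - 57898*(-1/212847) = 6*(1/45294) + 57898/212847 = 1/7549 + 57898/212847 = 437284849/1606782003 ≈ 0.27215)
(265283 + U)/(42387 - 90803) = (265283 + 437284849/1606782003)/(42387 - 90803) = (426252387386698/1606782003)/(-48416) = (426252387386698/1606782003)*(-1/48416) = -213126193693349/38896978728624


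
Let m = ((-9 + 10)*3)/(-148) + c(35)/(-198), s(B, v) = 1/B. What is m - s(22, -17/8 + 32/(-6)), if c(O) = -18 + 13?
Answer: -593/14652 ≈ -0.040472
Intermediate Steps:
c(O) = -5
m = 73/14652 (m = ((-9 + 10)*3)/(-148) - 5/(-198) = (1*3)*(-1/148) - 5*(-1/198) = 3*(-1/148) + 5/198 = -3/148 + 5/198 = 73/14652 ≈ 0.0049823)
m - s(22, -17/8 + 32/(-6)) = 73/14652 - 1/22 = -593/14652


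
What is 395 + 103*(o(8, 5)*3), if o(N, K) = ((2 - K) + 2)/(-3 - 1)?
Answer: 1889/4 ≈ 472.25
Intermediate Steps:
o(N, K) = -1 + K/4 (o(N, K) = (4 - K)/(-4) = (4 - K)*(-1/4) = -1 + K/4)
395 + 103*(o(8, 5)*3) = 395 + 103*((-1 + (1/4)*5)*3) = 395 + 103*((-1 + 5/4)*3) = 395 + 103*((1/4)*3) = 395 + 103*(3/4) = 395 + 309/4 = 1889/4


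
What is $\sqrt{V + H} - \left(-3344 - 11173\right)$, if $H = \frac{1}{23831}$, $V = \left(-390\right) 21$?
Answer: $14517 + \frac{i \sqrt{4651236610759}}{23831} \approx 14517.0 + 90.499 i$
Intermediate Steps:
$V = -8190$
$H = \frac{1}{23831} \approx 4.1962 \cdot 10^{-5}$
$\sqrt{V + H} - \left(-3344 - 11173\right) = \sqrt{-8190 + \frac{1}{23831}} - \left(-3344 - 11173\right) = \sqrt{- \frac{195175889}{23831}} - -14517 = \frac{i \sqrt{4651236610759}}{23831} + 14517 = 14517 + \frac{i \sqrt{4651236610759}}{23831}$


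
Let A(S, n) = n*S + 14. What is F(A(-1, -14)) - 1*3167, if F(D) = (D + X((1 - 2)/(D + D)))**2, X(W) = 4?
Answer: -2143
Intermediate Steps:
A(S, n) = 14 + S*n (A(S, n) = S*n + 14 = 14 + S*n)
F(D) = (4 + D)**2 (F(D) = (D + 4)**2 = (4 + D)**2)
F(A(-1, -14)) - 1*3167 = (4 + (14 - 1*(-14)))**2 - 1*3167 = (4 + (14 + 14))**2 - 3167 = (4 + 28)**2 - 3167 = 32**2 - 3167 = 1024 - 3167 = -2143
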